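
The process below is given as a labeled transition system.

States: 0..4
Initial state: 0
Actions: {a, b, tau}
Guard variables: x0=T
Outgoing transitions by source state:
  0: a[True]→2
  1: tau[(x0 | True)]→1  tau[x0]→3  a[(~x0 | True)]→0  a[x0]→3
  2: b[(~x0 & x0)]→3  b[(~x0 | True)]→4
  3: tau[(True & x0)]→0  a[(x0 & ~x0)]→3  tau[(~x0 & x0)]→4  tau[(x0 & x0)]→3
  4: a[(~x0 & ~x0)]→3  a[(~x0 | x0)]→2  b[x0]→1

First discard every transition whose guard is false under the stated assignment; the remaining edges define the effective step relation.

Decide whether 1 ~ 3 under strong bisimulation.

Bisimulation quotient by refinement:
  P[0] = {{0,1,2,3,4}}
  P[1] = {{0},{1},{2},{3},{4}}
5 equivalence class(es) (converged in 2)
[1]={1}  [3]={3}

Answer: NOT BISIMILAR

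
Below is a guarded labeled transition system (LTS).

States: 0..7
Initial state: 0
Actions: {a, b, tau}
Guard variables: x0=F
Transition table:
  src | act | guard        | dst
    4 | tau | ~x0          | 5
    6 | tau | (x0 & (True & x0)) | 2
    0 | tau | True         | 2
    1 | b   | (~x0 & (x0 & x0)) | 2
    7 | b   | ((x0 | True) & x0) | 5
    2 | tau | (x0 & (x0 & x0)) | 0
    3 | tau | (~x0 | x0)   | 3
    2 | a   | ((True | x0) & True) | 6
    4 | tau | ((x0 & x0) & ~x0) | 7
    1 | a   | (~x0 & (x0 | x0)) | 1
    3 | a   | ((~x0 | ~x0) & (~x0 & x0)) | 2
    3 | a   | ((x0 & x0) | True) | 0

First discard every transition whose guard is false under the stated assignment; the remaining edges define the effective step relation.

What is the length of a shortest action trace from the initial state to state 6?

Layered search for 6:
  depth 0: {0}
  depth 1: {2}
  depth 2: {6}
depth(6)=2, e.g. tau·a

Answer: 2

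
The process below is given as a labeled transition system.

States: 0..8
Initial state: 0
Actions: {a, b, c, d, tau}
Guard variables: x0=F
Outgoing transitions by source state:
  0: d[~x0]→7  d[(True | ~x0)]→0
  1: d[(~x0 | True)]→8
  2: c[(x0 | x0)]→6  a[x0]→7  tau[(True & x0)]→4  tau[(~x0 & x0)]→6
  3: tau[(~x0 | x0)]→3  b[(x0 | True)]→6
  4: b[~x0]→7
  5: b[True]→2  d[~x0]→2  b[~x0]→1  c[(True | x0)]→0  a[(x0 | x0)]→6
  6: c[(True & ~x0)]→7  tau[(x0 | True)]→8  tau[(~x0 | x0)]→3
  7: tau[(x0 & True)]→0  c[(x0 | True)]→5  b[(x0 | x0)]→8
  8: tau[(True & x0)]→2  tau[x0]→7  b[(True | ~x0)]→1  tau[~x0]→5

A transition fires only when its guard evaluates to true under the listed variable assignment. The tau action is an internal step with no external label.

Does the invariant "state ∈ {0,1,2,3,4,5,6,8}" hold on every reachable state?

Safe = {0,1,2,3,4,5,6,8}
R = {0,1,2,5,7,8}
  0: ok
  1: ok
  2: ok
  5: ok
  7: ✗ unsafe
  8: ok
counterexample path to 7: d

Answer: INVARIANT VIOLATED at state 7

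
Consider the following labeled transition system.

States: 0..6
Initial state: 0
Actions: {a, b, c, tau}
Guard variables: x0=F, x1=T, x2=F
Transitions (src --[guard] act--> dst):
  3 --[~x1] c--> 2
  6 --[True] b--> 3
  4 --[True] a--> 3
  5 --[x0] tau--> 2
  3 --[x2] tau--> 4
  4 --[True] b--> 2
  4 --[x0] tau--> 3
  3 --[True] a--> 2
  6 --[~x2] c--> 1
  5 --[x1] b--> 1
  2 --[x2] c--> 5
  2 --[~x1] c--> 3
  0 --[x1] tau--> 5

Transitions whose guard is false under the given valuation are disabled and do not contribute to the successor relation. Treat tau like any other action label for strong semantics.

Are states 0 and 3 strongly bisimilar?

Answer: NOT BISIMILAR

Working:
Refine partition for ~:
  P[0] = {{0,1,2,3,4,5,6}}
  P[1] = {{0},{1,2},{3},{4},{5},{6}}
stable after 2 split(s): 6 block(s)
[0]={0}  [3]={3}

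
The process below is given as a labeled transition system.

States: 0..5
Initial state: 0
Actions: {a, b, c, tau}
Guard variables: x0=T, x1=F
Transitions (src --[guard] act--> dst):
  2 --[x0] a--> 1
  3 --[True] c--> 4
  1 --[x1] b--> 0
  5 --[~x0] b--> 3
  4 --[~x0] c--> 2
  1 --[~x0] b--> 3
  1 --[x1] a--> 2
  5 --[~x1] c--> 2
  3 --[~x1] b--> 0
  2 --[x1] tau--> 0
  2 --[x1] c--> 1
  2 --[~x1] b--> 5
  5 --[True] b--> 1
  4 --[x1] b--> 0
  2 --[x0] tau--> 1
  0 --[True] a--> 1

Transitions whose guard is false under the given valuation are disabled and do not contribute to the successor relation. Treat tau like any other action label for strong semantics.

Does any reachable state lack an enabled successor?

Answer: DEADLOCK at state 1

Analysis:
Reachable = {0,1}
  0: a→1  [1 out]
  1: ∅  [deadlock]
witness 1: a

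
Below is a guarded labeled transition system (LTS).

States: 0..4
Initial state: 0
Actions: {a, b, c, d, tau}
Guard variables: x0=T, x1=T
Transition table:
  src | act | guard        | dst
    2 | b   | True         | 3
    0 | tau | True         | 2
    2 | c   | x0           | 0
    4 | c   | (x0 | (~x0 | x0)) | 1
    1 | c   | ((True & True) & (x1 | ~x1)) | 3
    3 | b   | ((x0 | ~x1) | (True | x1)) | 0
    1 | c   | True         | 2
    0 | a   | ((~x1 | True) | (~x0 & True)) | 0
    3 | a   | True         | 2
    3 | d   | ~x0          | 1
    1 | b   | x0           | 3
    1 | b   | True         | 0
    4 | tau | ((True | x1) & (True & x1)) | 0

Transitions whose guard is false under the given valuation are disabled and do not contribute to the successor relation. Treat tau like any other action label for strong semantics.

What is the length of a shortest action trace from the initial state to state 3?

BFS to 3:
  Layer 0: {0}
  Layer 1: {2}
  Layer 2: {3}
3 enters at depth 2; path tau·b

Answer: 2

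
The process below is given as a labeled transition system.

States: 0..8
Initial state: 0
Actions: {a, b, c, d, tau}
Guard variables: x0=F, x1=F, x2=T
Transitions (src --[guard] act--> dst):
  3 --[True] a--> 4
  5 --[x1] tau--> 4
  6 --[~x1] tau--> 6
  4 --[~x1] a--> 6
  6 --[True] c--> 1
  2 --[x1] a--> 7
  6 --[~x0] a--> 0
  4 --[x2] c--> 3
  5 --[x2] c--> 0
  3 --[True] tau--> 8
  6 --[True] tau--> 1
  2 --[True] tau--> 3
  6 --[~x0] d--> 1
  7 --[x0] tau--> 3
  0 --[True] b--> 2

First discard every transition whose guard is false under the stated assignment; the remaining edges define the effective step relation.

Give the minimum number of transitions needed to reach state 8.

Answer: 3

Analysis:
Breadth-first toward 8:
  L0 = {0}
  L1 = {2}
  L2 = {3}
  L3 = {4,8}
first hit 8 at d=3 via b·tau·tau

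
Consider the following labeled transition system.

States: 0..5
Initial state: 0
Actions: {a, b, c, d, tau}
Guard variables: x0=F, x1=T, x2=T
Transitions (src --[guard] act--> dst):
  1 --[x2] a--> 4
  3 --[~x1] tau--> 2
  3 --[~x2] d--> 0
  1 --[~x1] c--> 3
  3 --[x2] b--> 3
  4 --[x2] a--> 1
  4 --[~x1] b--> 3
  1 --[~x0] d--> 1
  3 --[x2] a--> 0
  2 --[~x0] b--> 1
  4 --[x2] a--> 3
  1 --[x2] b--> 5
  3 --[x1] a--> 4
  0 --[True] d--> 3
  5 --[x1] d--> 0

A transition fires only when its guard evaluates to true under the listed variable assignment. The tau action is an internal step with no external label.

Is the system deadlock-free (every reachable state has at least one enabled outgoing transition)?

Answer: DEADLOCK-FREE

Trace:
Reach set: {0,1,3,4,5}
  0: d→3  [1 out]
  1: a→4  b→5  d→1  [3 out]
  3: a→0  a→4  b→3  [3 out]
  4: a→1  a→3  [2 out]
  5: d→0  [1 out]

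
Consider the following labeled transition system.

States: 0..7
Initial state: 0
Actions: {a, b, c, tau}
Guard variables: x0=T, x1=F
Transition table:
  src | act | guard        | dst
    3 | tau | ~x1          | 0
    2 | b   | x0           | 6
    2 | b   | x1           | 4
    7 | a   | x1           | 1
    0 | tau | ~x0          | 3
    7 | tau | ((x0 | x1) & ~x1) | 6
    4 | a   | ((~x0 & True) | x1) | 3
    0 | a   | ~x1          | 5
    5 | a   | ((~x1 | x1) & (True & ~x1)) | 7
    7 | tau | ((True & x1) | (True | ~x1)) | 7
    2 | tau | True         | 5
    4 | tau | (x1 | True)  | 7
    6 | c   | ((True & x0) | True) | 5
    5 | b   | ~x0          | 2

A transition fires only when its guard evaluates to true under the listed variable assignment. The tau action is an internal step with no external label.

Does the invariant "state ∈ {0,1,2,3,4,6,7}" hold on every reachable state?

Safe = {0,1,2,3,4,6,7}
Reachable = {0,5,6,7}
  0: ok
  5: outside
  6: ok
  7: ok
reach 5 via a — violates

Answer: INVARIANT VIOLATED at state 5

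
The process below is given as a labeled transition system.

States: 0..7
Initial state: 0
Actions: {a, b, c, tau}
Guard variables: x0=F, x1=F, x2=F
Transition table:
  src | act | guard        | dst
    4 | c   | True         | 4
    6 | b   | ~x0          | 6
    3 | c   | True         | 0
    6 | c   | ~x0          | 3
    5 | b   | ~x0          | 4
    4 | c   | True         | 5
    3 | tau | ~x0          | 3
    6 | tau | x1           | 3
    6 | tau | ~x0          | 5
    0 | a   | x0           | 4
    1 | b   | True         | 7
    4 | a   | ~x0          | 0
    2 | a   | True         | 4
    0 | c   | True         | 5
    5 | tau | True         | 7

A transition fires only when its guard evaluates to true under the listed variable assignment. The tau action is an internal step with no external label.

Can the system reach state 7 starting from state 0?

After dropping false guards: 13 live edges.
L0 = {0}
L1 = {5}  now seen {0,5}
L2 = {4,7}  now seen {0,4,5,7}
Reachable = {0,4,5,7}
Path to 7: c·tau

Answer: REACHABLE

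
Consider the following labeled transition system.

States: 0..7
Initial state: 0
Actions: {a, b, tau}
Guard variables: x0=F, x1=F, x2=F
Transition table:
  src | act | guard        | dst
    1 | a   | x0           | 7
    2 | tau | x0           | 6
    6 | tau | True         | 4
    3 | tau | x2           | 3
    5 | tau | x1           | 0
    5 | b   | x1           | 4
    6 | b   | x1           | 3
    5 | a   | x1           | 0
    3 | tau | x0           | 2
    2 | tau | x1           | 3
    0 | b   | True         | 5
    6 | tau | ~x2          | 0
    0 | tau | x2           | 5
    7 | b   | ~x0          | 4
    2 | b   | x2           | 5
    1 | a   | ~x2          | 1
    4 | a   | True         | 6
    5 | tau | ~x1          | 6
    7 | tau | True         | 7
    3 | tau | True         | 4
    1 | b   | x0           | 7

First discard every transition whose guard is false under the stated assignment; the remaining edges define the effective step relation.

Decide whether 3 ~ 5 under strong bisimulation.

Compute ~ classes (split until stable):
  round 0: {{0,1,2,3,4,5,6,7}}
  round 1: {{0},{1,4},{2},{3,5,6},{7}}
  round 2: {{0},{1},{2},{3},{4},{5},{6},{7}}
8 equivalence class(es) (converged in 3)
class of 3: {3}; class of 5: {5}

Answer: NOT BISIMILAR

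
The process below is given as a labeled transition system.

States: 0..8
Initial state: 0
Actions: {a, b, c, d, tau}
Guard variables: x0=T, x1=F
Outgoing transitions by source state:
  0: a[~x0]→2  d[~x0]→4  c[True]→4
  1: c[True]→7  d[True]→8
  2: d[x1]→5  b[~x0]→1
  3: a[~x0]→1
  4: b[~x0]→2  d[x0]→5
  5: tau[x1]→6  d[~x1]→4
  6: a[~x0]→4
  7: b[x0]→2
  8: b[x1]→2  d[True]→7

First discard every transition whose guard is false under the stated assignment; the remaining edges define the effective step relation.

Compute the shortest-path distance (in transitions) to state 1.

Answer: UNREACHABLE

Analysis:
BFS to 1:
  depth 0: {0}
  depth 1: {4}
  depth 2: {5}
1 never appears.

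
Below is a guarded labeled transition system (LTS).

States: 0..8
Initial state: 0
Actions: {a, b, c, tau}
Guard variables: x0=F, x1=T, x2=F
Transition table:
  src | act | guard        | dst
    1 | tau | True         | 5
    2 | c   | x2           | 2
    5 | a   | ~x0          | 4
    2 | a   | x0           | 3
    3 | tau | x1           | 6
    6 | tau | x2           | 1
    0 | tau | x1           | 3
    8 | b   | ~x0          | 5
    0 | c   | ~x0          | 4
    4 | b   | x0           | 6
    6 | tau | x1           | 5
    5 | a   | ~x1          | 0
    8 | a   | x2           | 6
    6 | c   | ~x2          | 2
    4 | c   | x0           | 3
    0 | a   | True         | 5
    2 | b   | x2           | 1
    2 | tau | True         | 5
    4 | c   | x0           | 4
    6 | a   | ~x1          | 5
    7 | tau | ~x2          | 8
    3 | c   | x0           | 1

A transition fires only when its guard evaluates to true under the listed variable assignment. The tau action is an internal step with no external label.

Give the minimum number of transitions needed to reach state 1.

Answer: UNREACHABLE

Analysis:
BFS to 1:
  L0 = {0}
  L1 = {3,4,5}
  L2 = {6}
  L3 = {2}
1 never appears.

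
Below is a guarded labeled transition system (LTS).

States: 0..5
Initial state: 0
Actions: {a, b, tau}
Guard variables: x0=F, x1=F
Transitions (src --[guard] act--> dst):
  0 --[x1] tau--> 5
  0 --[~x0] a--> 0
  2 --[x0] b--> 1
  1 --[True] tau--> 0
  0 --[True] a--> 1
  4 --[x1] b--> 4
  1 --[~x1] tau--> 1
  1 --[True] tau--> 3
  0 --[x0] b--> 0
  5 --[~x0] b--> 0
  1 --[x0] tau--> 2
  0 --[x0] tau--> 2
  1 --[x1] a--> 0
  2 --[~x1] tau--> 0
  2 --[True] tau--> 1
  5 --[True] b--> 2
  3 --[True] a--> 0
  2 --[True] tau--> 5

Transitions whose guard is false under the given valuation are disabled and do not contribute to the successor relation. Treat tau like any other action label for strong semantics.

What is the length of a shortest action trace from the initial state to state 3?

Answer: 2

Working:
Layered search for 3:
  L0 = {0}
  L1 = {1}
  L2 = {3}
depth(3)=2, e.g. a·tau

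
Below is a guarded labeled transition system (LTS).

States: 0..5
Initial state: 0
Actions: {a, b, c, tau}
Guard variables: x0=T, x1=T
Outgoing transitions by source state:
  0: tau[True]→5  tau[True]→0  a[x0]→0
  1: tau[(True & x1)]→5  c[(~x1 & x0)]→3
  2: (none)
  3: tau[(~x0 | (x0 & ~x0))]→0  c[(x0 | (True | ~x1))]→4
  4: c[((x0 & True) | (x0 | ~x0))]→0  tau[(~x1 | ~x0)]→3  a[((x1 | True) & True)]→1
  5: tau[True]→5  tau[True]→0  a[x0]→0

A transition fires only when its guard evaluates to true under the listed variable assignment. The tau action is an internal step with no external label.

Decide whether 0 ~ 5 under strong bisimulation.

Compute ~ classes (split until stable):
  round 0: {{0,1,2,3,4,5}}
  round 1: {{0,5},{1},{2},{3},{4}}
Fixed point at round 2; 5 class(es).
[0]={0,5}  [5]={0,5}

Answer: BISIMILAR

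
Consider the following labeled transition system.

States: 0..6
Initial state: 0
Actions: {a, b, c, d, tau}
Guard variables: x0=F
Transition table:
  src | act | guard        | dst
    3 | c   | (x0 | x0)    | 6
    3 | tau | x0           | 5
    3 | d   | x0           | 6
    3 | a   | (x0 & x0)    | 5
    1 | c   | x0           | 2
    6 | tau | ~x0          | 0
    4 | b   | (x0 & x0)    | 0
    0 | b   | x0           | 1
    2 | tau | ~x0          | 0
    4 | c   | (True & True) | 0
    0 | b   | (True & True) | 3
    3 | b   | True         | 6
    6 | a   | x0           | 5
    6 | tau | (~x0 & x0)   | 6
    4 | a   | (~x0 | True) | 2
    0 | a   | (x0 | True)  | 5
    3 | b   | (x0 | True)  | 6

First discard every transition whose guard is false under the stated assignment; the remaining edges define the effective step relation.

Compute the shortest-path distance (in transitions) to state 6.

Layered search for 6:
  depth 0: {0}
  depth 1: {3,5}
  depth 2: {6}
depth(6)=2, e.g. b·b

Answer: 2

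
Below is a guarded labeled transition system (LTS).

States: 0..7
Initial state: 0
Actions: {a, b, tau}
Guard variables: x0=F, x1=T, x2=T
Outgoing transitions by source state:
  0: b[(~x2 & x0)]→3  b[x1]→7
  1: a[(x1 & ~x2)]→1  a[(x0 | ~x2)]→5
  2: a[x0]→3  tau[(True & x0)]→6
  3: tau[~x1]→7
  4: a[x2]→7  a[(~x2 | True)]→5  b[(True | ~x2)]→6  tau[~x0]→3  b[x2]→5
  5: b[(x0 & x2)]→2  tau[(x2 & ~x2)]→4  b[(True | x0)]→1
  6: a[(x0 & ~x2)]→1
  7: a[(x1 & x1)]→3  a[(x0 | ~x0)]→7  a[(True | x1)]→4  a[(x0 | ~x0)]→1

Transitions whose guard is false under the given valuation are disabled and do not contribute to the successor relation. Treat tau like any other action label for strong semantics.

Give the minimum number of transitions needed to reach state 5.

Answer: 3

Analysis:
BFS to 5:
  L0 = {0}
  L1 = {7}
  L2 = {1,3,4}
  L3 = {5,6}
first hit 5 at d=3 via b·a·a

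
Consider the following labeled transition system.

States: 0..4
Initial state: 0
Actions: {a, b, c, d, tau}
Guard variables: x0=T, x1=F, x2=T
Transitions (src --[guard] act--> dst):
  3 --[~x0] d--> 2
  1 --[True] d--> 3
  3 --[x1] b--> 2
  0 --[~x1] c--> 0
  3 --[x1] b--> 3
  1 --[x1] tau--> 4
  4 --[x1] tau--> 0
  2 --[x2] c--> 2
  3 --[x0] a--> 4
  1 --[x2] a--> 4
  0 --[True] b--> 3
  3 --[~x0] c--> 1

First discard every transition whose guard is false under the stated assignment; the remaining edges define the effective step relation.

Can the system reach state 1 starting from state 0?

After dropping false guards: 6 live edges.
L0 = {0}
L1 = {3}  now seen {0,3}
L2 = {4}  now seen {0,3,4}
R = {0,3,4}

Answer: UNREACHABLE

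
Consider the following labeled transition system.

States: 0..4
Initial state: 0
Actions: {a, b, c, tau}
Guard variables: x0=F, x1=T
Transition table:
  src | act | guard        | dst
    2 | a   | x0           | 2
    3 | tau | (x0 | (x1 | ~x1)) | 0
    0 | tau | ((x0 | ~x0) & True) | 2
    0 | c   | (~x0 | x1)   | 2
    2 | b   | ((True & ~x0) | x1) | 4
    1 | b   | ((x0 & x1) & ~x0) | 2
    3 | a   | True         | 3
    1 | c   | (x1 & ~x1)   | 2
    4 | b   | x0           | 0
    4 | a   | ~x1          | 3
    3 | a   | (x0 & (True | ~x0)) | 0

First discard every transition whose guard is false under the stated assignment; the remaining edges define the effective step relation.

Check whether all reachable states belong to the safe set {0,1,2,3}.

Answer: INVARIANT VIOLATED at state 4

Trace:
Safe = {0,1,2,3}
R = {0,2,4}
  0: ✓
  2: ✓
  4: VIOLATES
witness against invariant: tau·b → 4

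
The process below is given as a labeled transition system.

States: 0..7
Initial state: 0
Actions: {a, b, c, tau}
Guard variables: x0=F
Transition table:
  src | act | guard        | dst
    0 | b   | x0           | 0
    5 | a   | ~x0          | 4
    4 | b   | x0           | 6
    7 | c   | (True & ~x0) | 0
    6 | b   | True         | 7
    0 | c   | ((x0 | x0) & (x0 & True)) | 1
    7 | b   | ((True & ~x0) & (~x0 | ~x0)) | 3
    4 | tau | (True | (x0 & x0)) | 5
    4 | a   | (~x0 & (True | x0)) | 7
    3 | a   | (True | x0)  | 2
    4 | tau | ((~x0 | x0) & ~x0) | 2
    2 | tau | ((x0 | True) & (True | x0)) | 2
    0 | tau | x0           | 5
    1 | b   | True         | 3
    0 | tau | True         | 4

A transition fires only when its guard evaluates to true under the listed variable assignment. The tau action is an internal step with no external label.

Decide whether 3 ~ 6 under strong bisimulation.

Compute ~ classes (split until stable):
  π0 = {{0,1,2,3,4,5,6,7}}
  π1 = {{0,2},{1,6},{3,5},{4},{7}}
  π2 = {{0},{1},{2},{3},{4},{5},{6},{7}}
Fixed point at round 3; 8 class(es).
class of 3: {3}; class of 6: {6}

Answer: NOT BISIMILAR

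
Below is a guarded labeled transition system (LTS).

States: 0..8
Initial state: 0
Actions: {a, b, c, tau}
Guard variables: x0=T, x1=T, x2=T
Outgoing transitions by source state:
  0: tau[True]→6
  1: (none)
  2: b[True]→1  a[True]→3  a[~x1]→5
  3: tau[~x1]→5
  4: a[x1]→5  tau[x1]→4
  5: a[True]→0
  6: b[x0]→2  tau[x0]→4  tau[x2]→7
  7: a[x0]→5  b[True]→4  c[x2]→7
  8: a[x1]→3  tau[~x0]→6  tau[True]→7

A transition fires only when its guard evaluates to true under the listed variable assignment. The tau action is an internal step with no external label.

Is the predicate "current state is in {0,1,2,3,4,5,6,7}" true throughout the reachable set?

Safe = {0,1,2,3,4,5,6,7}
R = {0,1,2,3,4,5,6,7}
  0: ok
  1: ok
  2: ok
  3: ok
  4: ok
  5: ok
  6: ok
  7: ok

Answer: INVARIANT HOLDS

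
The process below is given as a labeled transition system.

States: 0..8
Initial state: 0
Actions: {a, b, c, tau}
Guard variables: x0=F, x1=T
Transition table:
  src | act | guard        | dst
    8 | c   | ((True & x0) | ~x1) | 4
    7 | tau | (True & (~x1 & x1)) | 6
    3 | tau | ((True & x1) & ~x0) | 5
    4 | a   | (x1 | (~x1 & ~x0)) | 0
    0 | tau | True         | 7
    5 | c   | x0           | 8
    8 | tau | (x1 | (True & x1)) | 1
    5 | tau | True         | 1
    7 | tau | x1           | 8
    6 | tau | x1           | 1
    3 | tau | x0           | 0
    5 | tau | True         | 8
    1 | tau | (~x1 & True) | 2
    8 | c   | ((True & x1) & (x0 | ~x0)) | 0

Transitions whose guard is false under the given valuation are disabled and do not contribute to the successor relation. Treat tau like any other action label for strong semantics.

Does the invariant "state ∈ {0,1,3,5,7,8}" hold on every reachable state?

Safe = {0,1,3,5,7,8}
Reach set: {0,1,7,8}
  0: safe
  1: safe
  7: safe
  8: safe

Answer: INVARIANT HOLDS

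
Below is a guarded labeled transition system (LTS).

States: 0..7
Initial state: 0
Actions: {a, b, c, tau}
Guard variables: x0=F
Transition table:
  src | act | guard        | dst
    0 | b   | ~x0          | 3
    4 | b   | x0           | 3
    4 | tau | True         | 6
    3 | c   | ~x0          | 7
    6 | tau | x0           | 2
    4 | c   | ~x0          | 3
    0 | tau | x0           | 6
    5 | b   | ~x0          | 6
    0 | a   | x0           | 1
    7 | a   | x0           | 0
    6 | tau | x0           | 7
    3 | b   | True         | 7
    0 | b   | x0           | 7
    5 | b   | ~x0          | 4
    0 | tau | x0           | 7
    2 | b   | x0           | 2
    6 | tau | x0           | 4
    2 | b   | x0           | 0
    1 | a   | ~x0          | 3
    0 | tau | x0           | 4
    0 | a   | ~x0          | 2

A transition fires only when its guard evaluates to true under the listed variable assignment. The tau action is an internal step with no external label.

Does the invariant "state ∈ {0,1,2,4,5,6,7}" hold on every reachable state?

Inv-set: {0,1,2,4,5,6,7}
Reach set: {0,2,3,7}
  0: ok
  2: ok
  3: VIOLATES
  7: ok
witness against invariant: b → 3

Answer: INVARIANT VIOLATED at state 3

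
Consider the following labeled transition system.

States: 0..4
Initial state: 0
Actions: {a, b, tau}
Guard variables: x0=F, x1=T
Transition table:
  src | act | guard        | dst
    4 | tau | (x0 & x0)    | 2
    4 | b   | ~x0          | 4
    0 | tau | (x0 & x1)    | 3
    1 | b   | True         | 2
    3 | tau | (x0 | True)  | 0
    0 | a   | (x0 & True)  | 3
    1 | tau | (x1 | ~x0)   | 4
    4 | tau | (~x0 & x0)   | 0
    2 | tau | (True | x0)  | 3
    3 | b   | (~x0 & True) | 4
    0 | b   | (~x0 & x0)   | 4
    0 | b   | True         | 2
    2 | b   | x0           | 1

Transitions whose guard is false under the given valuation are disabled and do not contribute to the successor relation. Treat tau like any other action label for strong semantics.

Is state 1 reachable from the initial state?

7 transition(s) survive guard evaluation.
L0 = {0}
L1 = {2}  cumulative {0,2}
L2 = {3}  cumulative {0,2,3}
L3 = {4}  cumulative {0,2,3,4}
R = {0,2,3,4}

Answer: UNREACHABLE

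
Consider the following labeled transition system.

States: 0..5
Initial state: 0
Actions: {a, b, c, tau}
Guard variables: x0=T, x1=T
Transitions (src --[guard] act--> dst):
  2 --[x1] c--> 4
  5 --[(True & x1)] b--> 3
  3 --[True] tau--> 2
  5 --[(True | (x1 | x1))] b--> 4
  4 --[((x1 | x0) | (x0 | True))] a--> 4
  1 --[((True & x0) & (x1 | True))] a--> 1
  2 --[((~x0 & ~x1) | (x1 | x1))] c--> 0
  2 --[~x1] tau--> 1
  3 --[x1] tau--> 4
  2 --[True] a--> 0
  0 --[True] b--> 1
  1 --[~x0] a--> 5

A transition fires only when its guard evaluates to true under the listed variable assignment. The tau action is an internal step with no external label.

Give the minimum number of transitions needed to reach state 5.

Breadth-first toward 5:
  depth 0: {0}
  depth 1: {1}
5 never appears.

Answer: UNREACHABLE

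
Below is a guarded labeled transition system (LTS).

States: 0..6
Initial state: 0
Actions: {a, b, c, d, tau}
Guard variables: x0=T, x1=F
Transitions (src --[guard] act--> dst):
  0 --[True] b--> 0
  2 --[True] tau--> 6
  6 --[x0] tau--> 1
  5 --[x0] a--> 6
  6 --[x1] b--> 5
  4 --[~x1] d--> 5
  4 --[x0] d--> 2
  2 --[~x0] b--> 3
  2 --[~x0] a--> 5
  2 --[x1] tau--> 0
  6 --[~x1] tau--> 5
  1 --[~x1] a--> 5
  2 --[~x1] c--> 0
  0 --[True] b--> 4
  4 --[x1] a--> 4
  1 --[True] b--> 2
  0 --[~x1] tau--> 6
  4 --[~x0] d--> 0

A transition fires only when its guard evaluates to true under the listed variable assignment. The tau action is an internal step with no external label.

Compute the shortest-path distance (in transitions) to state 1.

BFS to 1:
  Layer 0: {0}
  Layer 1: {4,6}
  Layer 2: {1,2,5}
1 enters at depth 2; path tau·tau

Answer: 2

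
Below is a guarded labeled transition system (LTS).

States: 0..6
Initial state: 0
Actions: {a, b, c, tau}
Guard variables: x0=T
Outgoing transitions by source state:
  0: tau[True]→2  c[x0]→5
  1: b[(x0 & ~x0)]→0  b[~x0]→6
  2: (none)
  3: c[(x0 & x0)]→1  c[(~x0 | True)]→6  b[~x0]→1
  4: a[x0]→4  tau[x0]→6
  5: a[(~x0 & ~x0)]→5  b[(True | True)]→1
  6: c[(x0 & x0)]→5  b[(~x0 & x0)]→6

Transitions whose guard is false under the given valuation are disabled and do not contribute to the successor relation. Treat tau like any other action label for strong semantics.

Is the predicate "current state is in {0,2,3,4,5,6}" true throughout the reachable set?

Answer: INVARIANT VIOLATED at state 1

Working:
Safe = {0,2,3,4,5,6}
Reachable = {0,1,2,5}
  0: safe
  1: ✗ unsafe
  2: safe
  5: safe
counterexample path to 1: c·b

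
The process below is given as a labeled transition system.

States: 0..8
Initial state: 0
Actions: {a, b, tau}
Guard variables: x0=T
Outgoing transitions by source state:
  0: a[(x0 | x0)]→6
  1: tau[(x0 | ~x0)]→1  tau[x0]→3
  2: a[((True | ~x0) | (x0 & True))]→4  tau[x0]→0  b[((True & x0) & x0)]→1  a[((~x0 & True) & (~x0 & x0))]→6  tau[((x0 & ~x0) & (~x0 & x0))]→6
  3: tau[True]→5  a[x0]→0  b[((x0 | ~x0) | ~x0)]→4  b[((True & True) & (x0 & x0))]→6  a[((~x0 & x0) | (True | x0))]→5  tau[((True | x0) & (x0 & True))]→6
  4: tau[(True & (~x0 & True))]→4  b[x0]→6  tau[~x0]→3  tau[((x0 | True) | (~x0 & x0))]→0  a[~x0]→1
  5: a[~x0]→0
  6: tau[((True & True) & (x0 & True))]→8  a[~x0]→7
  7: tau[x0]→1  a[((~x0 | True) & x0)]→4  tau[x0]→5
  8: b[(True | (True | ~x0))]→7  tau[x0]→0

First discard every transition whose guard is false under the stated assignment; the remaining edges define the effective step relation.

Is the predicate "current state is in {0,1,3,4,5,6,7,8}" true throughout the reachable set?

Answer: INVARIANT HOLDS

Trace:
Allowed set {0,1,3,4,5,6,7,8}
Reachable = {0,1,3,4,5,6,7,8}
  0: ✓
  1: ✓
  3: ✓
  4: ✓
  5: ✓
  6: ✓
  7: ✓
  8: ✓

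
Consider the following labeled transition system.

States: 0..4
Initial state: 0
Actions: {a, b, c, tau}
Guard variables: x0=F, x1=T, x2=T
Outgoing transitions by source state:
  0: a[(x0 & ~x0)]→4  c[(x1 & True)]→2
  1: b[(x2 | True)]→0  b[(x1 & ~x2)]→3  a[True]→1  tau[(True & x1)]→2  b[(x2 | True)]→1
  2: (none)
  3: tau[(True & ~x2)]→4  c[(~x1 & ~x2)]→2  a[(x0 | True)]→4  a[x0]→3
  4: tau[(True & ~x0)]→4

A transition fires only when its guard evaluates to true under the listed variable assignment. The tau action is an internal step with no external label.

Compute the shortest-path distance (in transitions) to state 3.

BFS to 3:
  L0 = {0}
  L1 = {2}
3 never appears.

Answer: UNREACHABLE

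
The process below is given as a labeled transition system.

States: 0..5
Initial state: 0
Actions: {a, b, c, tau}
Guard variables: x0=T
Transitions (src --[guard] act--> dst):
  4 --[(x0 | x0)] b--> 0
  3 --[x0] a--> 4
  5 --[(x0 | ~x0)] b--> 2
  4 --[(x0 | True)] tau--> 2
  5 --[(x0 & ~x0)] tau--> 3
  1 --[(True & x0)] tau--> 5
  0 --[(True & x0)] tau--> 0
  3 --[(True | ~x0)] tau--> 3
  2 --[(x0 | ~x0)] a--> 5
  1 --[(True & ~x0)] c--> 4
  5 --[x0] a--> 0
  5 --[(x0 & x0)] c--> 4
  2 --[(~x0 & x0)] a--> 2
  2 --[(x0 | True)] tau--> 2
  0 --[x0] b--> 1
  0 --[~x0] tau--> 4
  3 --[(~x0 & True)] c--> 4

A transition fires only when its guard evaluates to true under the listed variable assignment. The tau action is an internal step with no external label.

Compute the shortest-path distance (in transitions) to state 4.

Answer: 3

Trace:
Layered search for 4:
  Layer 0: {0}
  Layer 1: {1}
  Layer 2: {5}
  Layer 3: {2,4}
4 enters at depth 3; path b·tau·c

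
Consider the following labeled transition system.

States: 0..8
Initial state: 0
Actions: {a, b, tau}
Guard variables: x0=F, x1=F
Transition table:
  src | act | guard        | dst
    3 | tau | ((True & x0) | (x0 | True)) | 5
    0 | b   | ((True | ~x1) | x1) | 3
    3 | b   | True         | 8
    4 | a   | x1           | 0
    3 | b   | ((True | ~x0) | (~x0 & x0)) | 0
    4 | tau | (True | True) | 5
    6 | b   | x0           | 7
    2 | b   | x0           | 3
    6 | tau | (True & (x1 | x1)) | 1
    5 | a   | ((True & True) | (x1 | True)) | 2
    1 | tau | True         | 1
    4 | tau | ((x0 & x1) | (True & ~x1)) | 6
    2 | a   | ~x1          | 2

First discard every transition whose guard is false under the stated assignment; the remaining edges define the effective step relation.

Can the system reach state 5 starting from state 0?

Answer: REACHABLE

Analysis:
9 transition(s) survive guard evaluation.
Layer 0: {0}
Layer 1: {3}  now seen {0,3}
Layer 2: {5,8}  now seen {0,3,5,8}
Layer 3: {2}  now seen {0,2,3,5,8}
Reach set: {0,2,3,5,8}
trace reaching 5: b·tau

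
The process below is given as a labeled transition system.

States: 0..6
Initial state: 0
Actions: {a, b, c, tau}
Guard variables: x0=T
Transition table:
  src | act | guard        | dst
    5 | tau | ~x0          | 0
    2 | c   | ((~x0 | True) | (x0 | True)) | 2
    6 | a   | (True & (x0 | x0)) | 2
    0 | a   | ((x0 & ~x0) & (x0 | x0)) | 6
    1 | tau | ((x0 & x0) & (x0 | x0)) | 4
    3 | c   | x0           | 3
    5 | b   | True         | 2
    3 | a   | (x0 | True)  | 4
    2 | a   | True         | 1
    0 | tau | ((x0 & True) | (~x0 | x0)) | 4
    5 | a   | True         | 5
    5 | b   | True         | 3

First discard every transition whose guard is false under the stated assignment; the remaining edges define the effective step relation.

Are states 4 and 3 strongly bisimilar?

Compute ~ classes (split until stable):
  P[0] = {{0,1,2,3,4,5,6}}
  P[1] = {{0,1},{2,3},{4},{5},{6}}
  P[2] = {{0,1},{2},{3},{4},{5},{6}}
stable after 3 split(s): 6 block(s)
[4]={4}  [3]={3}

Answer: NOT BISIMILAR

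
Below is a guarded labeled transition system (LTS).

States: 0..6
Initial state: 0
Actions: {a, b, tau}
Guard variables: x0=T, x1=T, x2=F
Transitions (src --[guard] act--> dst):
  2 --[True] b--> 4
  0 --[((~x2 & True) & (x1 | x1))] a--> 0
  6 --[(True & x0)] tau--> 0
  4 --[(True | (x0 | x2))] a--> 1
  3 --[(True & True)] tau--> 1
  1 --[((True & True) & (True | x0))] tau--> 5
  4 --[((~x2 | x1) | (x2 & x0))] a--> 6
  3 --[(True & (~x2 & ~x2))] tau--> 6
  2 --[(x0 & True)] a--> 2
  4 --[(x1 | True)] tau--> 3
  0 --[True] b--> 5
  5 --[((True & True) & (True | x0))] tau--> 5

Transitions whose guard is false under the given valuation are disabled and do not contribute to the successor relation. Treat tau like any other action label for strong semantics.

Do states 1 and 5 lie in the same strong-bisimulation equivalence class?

Refine partition for ~:
  π0 = {{0,1,2,3,4,5,6}}
  π1 = {{0,2},{1,3,5,6},{4}}
  π2 = {{0},{1,3,5},{2},{4},{6}}
  π3 = {{0},{1,5},{2},{3},{4},{6}}
6 equivalence class(es) (converged in 4)
class of 1: {1,5}; class of 5: {1,5}

Answer: BISIMILAR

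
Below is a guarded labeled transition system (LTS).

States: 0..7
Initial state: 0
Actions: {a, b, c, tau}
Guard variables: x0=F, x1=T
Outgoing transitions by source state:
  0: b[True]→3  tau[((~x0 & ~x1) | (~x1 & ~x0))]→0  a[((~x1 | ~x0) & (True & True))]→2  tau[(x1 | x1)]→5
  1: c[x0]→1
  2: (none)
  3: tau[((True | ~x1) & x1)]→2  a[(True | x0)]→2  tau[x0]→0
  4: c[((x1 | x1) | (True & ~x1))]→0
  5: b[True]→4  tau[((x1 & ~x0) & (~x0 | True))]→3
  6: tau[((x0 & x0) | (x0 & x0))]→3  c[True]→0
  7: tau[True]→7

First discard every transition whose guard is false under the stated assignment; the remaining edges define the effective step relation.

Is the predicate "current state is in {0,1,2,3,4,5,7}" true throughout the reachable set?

Allowed set {0,1,2,3,4,5,7}
R = {0,2,3,4,5}
  0: ✓
  2: ✓
  3: ✓
  4: ✓
  5: ✓

Answer: INVARIANT HOLDS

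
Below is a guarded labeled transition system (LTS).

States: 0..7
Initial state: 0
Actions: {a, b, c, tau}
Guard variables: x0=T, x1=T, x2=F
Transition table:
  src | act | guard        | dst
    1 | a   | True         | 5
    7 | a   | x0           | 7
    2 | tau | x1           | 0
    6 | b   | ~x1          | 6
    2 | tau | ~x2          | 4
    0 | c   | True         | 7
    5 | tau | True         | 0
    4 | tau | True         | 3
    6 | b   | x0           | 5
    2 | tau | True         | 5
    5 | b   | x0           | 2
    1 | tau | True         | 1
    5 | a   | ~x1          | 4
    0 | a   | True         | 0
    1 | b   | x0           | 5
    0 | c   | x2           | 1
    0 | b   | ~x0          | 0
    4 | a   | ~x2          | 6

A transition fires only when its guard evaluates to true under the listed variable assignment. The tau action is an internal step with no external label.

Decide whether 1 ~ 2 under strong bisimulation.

Compute ~ classes (split until stable):
  round 0: {{0,1,2,3,4,5,6,7}}
  round 1: {{0},{1},{2},{3},{4},{5},{6},{7}}
Fixed point at round 2; 8 class(es).
1∈{1}, 2∈{2}

Answer: NOT BISIMILAR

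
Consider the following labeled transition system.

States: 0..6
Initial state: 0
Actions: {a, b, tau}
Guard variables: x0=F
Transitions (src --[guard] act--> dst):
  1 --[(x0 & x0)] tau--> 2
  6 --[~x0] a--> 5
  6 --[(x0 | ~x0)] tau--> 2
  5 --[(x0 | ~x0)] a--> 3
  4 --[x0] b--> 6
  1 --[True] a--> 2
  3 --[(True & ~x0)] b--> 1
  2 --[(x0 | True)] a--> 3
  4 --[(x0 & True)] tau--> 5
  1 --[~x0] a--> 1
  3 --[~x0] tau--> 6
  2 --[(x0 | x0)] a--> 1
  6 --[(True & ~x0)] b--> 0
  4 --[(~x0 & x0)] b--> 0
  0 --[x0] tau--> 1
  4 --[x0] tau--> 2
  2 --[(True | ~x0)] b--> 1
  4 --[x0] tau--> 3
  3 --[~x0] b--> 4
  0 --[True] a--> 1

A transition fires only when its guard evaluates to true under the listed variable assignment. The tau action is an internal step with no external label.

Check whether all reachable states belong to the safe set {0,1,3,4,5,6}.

Answer: INVARIANT VIOLATED at state 2

Working:
Allowed set {0,1,3,4,5,6}
R = {0,1,2,3,4,5,6}
  0: safe
  1: safe
  2: VIOLATES
  3: safe
  4: safe
  5: safe
  6: safe
witness against invariant: a·a → 2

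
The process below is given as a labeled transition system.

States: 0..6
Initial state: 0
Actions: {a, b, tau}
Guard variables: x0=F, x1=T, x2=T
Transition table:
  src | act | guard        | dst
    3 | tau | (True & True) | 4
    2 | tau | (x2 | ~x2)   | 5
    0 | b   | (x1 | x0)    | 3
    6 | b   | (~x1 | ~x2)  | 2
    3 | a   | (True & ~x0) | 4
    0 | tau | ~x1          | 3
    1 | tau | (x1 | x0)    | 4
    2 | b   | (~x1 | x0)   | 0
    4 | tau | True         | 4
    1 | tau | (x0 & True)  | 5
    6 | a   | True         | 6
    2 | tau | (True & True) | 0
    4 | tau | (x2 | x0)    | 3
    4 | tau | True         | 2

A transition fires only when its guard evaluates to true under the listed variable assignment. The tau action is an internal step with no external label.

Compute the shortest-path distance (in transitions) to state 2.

Answer: 3

Trace:
Layered search for 2:
  L0 = {0}
  L1 = {3}
  L2 = {4}
  L3 = {2}
2 enters at depth 3; path b·a·tau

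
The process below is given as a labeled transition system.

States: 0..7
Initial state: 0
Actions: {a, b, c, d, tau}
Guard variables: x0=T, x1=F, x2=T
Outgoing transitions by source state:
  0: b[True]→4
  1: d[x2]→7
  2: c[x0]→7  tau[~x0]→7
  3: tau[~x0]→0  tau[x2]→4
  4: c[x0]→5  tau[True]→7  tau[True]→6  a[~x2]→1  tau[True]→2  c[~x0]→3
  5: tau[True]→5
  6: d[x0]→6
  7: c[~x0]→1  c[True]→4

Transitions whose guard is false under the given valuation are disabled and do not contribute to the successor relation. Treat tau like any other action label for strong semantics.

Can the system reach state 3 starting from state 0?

After dropping false guards: 11 live edges.
L0 = {0}
L1 = {4}  total {0,4}
L2 = {2,5,6,7}  total {0,2,4,5,6,7}
Reachable = {0,2,4,5,6,7}

Answer: UNREACHABLE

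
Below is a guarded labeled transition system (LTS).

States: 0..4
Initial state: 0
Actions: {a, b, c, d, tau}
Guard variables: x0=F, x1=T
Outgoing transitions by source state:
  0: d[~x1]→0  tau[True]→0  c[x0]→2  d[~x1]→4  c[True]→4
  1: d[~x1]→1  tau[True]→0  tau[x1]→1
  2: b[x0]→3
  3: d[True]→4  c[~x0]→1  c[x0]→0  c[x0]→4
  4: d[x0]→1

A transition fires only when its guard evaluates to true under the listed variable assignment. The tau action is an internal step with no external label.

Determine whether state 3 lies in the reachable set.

6 transition(s) survive guard evaluation.
L0 = {0}
L1 = {4}  cumulative {0,4}
R = {0,4}

Answer: UNREACHABLE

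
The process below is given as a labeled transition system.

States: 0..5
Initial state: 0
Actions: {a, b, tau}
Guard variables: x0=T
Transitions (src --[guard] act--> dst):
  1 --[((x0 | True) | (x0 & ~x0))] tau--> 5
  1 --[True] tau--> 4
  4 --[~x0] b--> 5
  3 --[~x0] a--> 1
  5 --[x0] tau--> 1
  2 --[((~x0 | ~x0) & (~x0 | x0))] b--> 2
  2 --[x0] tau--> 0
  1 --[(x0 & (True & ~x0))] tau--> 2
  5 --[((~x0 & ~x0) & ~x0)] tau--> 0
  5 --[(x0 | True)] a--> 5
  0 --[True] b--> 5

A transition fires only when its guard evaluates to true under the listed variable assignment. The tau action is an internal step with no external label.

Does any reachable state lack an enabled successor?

Answer: DEADLOCK at state 4

Trace:
Reach set: {0,1,4,5}
  0: b→5  [1 out]
  1: tau→4  tau→5  [2 out]
  4: ∅  [deadlock]
  5: a→5  tau→1  [2 out]
trace reaching 4: b·tau·tau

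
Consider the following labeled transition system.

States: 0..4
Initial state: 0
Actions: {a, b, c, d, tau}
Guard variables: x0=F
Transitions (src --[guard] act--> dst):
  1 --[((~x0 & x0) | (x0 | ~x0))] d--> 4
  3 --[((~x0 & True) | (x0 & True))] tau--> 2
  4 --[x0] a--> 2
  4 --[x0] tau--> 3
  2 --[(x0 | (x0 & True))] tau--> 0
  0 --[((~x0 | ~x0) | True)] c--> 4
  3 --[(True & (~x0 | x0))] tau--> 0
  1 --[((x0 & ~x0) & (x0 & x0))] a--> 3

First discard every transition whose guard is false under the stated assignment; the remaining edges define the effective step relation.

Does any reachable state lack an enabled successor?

R = {0,4}
  0: c→4  [deg 1]
  4: ∅  [deadlock]
witness 4: c

Answer: DEADLOCK at state 4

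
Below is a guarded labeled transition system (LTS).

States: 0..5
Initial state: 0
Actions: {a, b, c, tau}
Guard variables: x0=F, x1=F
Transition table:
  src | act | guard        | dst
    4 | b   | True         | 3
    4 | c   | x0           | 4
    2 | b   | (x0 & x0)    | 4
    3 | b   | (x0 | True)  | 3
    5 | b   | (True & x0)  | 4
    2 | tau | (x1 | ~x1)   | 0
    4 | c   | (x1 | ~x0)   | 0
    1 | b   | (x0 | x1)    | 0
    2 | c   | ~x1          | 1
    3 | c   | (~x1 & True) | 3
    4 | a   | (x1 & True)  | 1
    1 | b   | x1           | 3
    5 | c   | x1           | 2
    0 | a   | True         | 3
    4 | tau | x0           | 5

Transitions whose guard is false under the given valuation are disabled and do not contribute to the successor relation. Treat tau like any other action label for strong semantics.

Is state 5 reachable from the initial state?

7 transition(s) survive guard evaluation.
Layer 0: {0}
Layer 1: {3}  total {0,3}
Reachable = {0,3}

Answer: UNREACHABLE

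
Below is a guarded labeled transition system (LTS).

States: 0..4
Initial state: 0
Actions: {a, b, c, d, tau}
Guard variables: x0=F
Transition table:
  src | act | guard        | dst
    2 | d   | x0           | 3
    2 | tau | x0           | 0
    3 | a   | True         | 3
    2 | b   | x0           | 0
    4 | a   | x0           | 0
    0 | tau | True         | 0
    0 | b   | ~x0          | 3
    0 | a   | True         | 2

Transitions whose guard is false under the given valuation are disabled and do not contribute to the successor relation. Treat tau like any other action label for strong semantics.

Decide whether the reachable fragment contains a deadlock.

Answer: DEADLOCK at state 2

Trace:
Reachable = {0,2,3}
  0: a→2  b→3  tau→0  [3 out]
  2: ∅  [deadlock]
  3: a→3  [1 out]
witness 2: a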